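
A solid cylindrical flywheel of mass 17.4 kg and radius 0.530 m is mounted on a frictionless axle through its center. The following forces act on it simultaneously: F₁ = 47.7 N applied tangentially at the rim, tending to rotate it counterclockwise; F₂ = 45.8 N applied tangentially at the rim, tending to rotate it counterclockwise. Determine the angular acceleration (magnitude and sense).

α ≈ 20.3 rad/s², counterclockwise

I = ½MR² = (1/2)(17.4)(0.530)² = 2.444 kg·m².
Taking counterclockwise as positive: τ₁ = +(47.7)(0.530) = +25.28 N·m; τ₂ = +(45.8)(0.530) = +24.27 N·m.
Net torque τ = 49.56 N·m.
α = τ/I = 49.56/2.444 = 20.28 rad/s².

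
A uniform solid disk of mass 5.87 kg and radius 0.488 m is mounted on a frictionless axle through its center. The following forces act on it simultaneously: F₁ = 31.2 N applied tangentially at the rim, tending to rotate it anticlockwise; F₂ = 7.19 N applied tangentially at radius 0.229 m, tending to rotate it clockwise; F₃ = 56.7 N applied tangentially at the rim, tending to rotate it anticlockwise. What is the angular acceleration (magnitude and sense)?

α ≈ 59.0 rad/s², anticlockwise

I = ½MR² = (1/2)(5.87)(0.488)² = 0.6990 kg·m².
Taking anticlockwise as positive: τ₁ = +(31.2)(0.488) = +15.23 N·m; τ₂ = −(7.19)(0.229) = −1.647 N·m; τ₃ = +(56.7)(0.488) = +27.67 N·m.
Net torque τ = 41.25 N·m.
α = τ/I = 41.25/0.6990 = 59.01 rad/s².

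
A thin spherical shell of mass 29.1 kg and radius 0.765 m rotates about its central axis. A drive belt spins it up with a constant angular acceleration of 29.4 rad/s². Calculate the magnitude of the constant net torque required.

I = (2/3)MR² = (2/3)(29.1)(0.765)² = 11.35 kg·m².
τ = Iα = (11.35)(29.40) = 333.8 N·m.

τ ≈ 334 N·m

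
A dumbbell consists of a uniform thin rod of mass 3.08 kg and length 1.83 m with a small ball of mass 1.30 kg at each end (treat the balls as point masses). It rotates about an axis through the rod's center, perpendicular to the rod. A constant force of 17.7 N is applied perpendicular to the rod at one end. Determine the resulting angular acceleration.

α ≈ 5.33 rad/s²

I_rod = (1/12)ML² = (1/12)(3.08)(1.83)² = 0.8596 kg·m².
I_balls = 2·m·(L/2)² = 2(1.30)(0.9150)² = 2.177 kg·m².
Total I = 3.036 kg·m².
τ = F·(L/2) = (17.7)(0.915) = 16.20 N·m.
α = τ/I = 16.20/3.036 = 5.334 rad/s².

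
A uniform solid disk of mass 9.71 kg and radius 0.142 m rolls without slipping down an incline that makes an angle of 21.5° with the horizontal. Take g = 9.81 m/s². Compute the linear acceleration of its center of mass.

a ≈ 2.40 m/s²

Translation along the incline: Mg sinθ − f = Ma.
Rotation about the center: fR = Iα with I = ½MR². No-slip gives a = αR, so f = (I/R²)a = (1/2)M a.
Substituting: Mg sinθ = (1 + 0.5000)Ma, so a = g sinθ/(1 + 0.5000) = (9.81) sin 21.5° / 1.500 = 2.397 m/s².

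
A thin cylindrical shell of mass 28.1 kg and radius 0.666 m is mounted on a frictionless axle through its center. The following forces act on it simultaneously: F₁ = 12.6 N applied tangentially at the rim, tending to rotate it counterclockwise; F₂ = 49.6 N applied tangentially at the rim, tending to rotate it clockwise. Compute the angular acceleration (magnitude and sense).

I = MR² = (28.1)(0.666)² = 12.46 kg·m².
Taking counterclockwise as positive: τ₁ = +(12.6)(0.666) = +8.392 N·m; τ₂ = −(49.6)(0.666) = −33.03 N·m.
Net torque τ = -24.64 N·m.
α = τ/I = -24.64/12.46 = -1.977 rad/s².

α ≈ 1.98 rad/s², clockwise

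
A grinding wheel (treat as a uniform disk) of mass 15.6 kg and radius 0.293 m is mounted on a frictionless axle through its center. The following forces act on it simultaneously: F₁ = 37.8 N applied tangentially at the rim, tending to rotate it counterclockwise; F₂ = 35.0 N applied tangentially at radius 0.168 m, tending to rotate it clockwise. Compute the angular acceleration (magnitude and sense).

I = ½MR² = (1/2)(15.6)(0.293)² = 0.6696 kg·m².
Taking counterclockwise as positive: τ₁ = +(37.8)(0.293) = +11.08 N·m; τ₂ = −(35.0)(0.168) = −5.880 N·m.
Net torque τ = 5.195 N·m.
α = τ/I = 5.195/0.6696 = 7.759 rad/s².

α ≈ 7.76 rad/s², counterclockwise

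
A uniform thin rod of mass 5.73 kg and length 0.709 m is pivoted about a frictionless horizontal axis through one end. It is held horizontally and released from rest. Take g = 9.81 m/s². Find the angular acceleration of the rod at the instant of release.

α ≈ 20.8 rad/s²

About the pivot, I = (1/3)ML² = (1/3)(5.73)(0.709)² = 0.9601 kg·m².
The weight acts at the center, a distance L/2 = 0.3545 m from the pivot; τ = Mg(L/2) = 19.93 N·m.
α = τ/I = 19.93/0.9601 = 20.75 rad/s².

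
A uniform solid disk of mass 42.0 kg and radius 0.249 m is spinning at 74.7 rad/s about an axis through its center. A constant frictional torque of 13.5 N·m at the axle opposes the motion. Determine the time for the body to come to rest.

t ≈ 7.20 s

I = ½MR² = (1/2)(42.0)(0.249)² = 1.302 kg·m².
The net torque has magnitude 13.5 N·m, opposing ω.
|α| = τ/I = 13.50/1.302 = 10.37 rad/s² (deceleration).
0 = ω₀ − |α|t ⇒ t = ω₀/|α| = 74.7/10.37 = 7.205 s.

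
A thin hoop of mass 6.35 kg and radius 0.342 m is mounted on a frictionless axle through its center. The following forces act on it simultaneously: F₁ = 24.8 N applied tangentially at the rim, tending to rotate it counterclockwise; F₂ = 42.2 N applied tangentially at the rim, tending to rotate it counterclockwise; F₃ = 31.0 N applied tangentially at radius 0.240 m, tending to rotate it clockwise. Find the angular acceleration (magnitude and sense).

α ≈ 20.8 rad/s², counterclockwise

I = MR² = (6.35)(0.342)² = 0.7427 kg·m².
Taking counterclockwise as positive: τ₁ = +(24.8)(0.342) = +8.482 N·m; τ₂ = +(42.2)(0.342) = +14.43 N·m; τ₃ = −(31.0)(0.240) = −7.440 N·m.
Net torque τ = 15.47 N·m.
α = τ/I = 15.47/0.7427 = 20.83 rad/s².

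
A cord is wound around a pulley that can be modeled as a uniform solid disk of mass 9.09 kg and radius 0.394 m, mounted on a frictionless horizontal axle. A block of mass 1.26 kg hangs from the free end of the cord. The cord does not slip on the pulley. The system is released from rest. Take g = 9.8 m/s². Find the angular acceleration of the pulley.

I = ½MR² = (1/2)(9.09)(0.394)² = 0.7055 kg·m².
Block: mg − T = ma. Pulley: TR = Iα. No-slip: a = αR, so T = (I/R²)a = 4.545·a.
Then mg = (m + 4.545)a, so a = (1.26)(9.8)/(1.26 + 4.545) = 2.127 m/s².
α = a/R = 2.127/0.394 = 5.399 rad/s².

α ≈ 5.40 rad/s²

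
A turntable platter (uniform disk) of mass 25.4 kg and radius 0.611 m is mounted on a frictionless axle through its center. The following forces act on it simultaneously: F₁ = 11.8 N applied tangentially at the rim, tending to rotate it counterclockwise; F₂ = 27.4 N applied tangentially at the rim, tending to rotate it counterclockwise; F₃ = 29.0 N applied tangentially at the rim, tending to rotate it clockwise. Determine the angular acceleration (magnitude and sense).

α ≈ 1.31 rad/s², counterclockwise

I = ½MR² = (1/2)(25.4)(0.611)² = 4.741 kg·m².
Taking counterclockwise as positive: τ₁ = +(11.8)(0.611) = +7.210 N·m; τ₂ = +(27.4)(0.611) = +16.74 N·m; τ₃ = −(29.0)(0.611) = −17.72 N·m.
Net torque τ = 6.232 N·m.
α = τ/I = 6.232/4.741 = 1.314 rad/s².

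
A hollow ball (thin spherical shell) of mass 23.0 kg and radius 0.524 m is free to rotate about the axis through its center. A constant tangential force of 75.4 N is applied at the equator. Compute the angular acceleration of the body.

I = (2/3)MR² = (2/3)(23.0)(0.524)² = 4.210 kg·m².
τ = F R = (75.4)(0.524) = 39.51 N·m.
From τ = Iα: α = 39.51/4.210 = 9.384 rad/s².

α ≈ 9.38 rad/s²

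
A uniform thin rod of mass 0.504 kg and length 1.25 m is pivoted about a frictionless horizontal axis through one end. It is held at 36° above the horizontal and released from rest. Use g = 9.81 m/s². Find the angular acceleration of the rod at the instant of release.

About the pivot, I = (1/3)ML² = (1/3)(0.504)(1.25)² = 0.2625 kg·m².
The weight acts at the center, a distance L/2 = 0.6250 m from the pivot; τ = Mg(L/2) cos 36° = 2.500 N·m.
α = τ/I = 2.500/0.2625 = 9.524 rad/s².

α ≈ 9.52 rad/s²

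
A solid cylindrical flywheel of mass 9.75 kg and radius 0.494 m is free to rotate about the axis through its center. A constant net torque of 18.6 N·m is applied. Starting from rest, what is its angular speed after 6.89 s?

ω ≈ 108 rad/s

I = ½MR² = (1/2)(9.75)(0.494)² = 1.190 kg·m².
α = τ/I = 18.6/1.190 = 15.63 rad/s².
ω = ω₀ + αt = 0 + (15.63)(6.89) = 107.7 rad/s.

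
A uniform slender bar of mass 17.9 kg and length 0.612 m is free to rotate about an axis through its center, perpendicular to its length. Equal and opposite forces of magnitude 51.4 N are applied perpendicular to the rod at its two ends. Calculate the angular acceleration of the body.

α ≈ 56.3 rad/s²

I = (1/12)ML² = (1/12)(17.9)(0.612)² = 0.5587 kg·m².
The couple gives τ = F·(L/2) + F·(L/2) = F L = (51.4)(0.612) = 31.46 N·m.
From τ = Iα: α = 31.46/0.5587 = 56.30 rad/s².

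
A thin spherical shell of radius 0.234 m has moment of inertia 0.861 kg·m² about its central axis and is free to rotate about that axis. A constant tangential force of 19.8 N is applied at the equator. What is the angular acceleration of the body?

τ = F R = (19.8)(0.234) = 4.633 N·m.
Newton's second law for rotation, τ = Iα, gives α = τ/I = 4.633/0.8610 = 5.381 rad/s².

α ≈ 5.38 rad/s²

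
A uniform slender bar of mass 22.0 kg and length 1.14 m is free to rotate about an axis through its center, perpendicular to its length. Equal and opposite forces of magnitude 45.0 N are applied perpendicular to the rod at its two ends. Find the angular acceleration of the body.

I = (1/12)ML² = (1/12)(22.0)(1.14)² = 2.383 kg·m².
The couple gives τ = F·(L/2) + F·(L/2) = F L = (45.0)(1.14) = 51.30 N·m.
Newton's second law for rotation, τ = Iα, gives α = τ/I = 51.30/2.383 = 21.53 rad/s².

α ≈ 21.5 rad/s²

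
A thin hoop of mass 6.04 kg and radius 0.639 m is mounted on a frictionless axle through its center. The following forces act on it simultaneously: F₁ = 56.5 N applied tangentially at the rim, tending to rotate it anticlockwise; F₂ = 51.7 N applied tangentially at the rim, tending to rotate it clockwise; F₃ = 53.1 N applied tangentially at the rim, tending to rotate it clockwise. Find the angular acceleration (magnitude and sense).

α ≈ 12.5 rad/s², clockwise

I = MR² = (6.04)(0.639)² = 2.466 kg·m².
Taking anticlockwise as positive: τ₁ = +(56.5)(0.639) = +36.10 N·m; τ₂ = −(51.7)(0.639) = −33.04 N·m; τ₃ = −(53.1)(0.639) = −33.93 N·m.
Net torque τ = -30.86 N·m.
α = τ/I = -30.86/2.466 = -12.51 rad/s².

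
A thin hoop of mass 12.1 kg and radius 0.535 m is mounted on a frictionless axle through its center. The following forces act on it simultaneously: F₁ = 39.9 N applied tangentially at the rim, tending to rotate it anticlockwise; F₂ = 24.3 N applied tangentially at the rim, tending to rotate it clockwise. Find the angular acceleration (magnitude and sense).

I = MR² = (12.1)(0.535)² = 3.463 kg·m².
Taking anticlockwise as positive: τ₁ = +(39.9)(0.535) = +21.35 N·m; τ₂ = −(24.3)(0.535) = −13.00 N·m.
Net torque τ = 8.346 N·m.
α = τ/I = 8.346/3.463 = 2.410 rad/s².

α ≈ 2.41 rad/s², anticlockwise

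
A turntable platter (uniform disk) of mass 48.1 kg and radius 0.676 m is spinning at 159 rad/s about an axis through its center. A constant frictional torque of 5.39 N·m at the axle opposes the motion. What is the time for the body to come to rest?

t ≈ 324 s

I = ½MR² = (1/2)(48.1)(0.676)² = 10.99 kg·m².
The net torque has magnitude 5.39 N·m, opposing ω.
|α| = τ/I = 5.390/10.99 = 0.4904 rad/s² (deceleration).
0 = ω₀ − |α|t ⇒ t = ω₀/|α| = 159/0.4904 = 324.2 s.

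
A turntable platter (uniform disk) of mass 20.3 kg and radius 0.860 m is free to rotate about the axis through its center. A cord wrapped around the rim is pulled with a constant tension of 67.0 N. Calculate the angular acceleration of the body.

α ≈ 7.68 rad/s²

I = ½MR² = (1/2)(20.3)(0.860)² = 7.507 kg·m².
τ = F R = (67.0)(0.860) = 57.62 N·m.
Newton's second law for rotation, τ = Iα, gives α = τ/I = 57.62/7.507 = 7.676 rad/s².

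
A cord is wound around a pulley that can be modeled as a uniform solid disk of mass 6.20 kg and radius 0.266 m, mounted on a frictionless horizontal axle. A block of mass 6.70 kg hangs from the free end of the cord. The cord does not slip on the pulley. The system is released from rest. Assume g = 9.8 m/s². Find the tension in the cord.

I = ½MR² = (1/2)(6.20)(0.266)² = 0.2193 kg·m².
Block: mg − T = ma. Pulley: TR = Iα. No-slip: a = αR, so T = (I/R²)a = 3.100·a.
Then mg = (m + 3.100)a, so a = (6.70)(9.8)/(6.70 + 3.100) = 6.700 m/s².
T = 3.100·a = 20.77 N.

T ≈ 20.8 N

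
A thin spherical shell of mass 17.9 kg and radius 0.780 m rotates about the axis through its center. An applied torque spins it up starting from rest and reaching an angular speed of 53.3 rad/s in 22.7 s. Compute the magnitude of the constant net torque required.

I = (2/3)MR² = (2/3)(17.9)(0.780)² = 7.260 kg·m².
α = Δω/Δt = (53.3 − 0)/22.7 = 2.348 rad/s².
τ = Iα = (7.260)(2.348) = 17.05 N·m.

τ ≈ 17.0 N·m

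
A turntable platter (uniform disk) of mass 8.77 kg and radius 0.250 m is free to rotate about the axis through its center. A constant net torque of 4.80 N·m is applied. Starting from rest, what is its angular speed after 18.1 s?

ω ≈ 317 rad/s

I = ½MR² = (1/2)(8.77)(0.250)² = 0.2741 kg·m².
α = τ/I = 4.80/0.2741 = 17.51 rad/s².
ω = ω₀ + αt = 0 + (17.51)(18.1) = 317.0 rad/s.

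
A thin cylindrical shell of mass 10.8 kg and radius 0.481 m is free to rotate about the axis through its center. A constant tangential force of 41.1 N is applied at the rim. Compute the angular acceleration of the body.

I = MR² = (10.8)(0.481)² = 2.499 kg·m².
τ = F R = (41.1)(0.481) = 19.77 N·m.
From τ = Iα: α = 19.77/2.499 = 7.912 rad/s².

α ≈ 7.91 rad/s²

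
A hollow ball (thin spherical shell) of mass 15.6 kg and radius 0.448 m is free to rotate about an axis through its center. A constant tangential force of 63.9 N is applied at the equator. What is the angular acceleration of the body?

I = (2/3)MR² = (2/3)(15.6)(0.448)² = 2.087 kg·m².
τ = F R = (63.9)(0.448) = 28.63 N·m.
From τ = Iα: α = 28.63/2.087 = 13.71 rad/s².

α ≈ 13.7 rad/s²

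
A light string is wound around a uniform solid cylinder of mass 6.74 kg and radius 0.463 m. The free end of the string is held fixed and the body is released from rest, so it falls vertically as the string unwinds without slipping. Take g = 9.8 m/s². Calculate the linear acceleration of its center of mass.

a ≈ 6.53 m/s²

Translation: Mg − T = Ma. Rotation about the center: TR = Iα with I = ½MR².
With a = αR: T = (I/R²)a = (1/2)M a, so Mg = (1 + 0.5000)Ma.
a = g/(1 + 0.5000) = 9.8/1.500 = 6.533 m/s².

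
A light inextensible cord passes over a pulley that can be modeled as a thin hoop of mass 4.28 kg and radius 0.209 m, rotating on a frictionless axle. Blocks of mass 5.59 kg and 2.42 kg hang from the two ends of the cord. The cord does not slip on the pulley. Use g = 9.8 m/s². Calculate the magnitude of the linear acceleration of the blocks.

a ≈ 2.53 m/s²

I = MR² = (4.28)(0.209)² = 0.1870 kg·m².
Heavier block: m₁g − T₁ = m₁a. Lighter block: T₂ − m₂g = m₂a.
Pulley: (T₁ − T₂)R = Iα = I(a/R), so T₁ − T₂ = (I/R²)a = 1·M_p a = 4.280·a.
Adding the three: (m₁ − m₂)g = (m₁ + m₂ + 4.280)a, so a = (5.59 − 2.42)(9.8)/(5.59 + 2.42 + 4.280) = 2.528 m/s².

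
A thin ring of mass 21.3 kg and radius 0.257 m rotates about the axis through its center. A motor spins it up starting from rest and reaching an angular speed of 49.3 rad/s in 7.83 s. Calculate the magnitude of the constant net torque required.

I = MR² = (21.3)(0.257)² = 1.407 kg·m².
α = Δω/Δt = (49.3 − 0)/7.83 = 6.296 rad/s².
τ = Iα = (1.407)(6.296) = 8.858 N·m.

τ ≈ 8.86 N·m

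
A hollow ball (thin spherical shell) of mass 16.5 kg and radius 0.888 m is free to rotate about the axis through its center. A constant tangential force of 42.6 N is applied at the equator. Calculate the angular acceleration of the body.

α ≈ 4.36 rad/s²

I = (2/3)MR² = (2/3)(16.5)(0.888)² = 8.674 kg·m².
τ = F R = (42.6)(0.888) = 37.83 N·m.
Newton's second law for rotation, τ = Iα, gives α = τ/I = 37.83/8.674 = 4.361 rad/s².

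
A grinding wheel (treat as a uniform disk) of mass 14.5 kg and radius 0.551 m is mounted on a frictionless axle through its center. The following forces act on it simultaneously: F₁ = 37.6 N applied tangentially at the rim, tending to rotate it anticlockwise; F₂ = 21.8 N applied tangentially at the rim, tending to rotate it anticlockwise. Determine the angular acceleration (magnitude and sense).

α ≈ 14.9 rad/s², anticlockwise

I = ½MR² = (1/2)(14.5)(0.551)² = 2.201 kg·m².
Taking anticlockwise as positive: τ₁ = +(37.6)(0.551) = +20.72 N·m; τ₂ = +(21.8)(0.551) = +12.01 N·m.
Net torque τ = 32.73 N·m.
α = τ/I = 32.73/2.201 = 14.87 rad/s².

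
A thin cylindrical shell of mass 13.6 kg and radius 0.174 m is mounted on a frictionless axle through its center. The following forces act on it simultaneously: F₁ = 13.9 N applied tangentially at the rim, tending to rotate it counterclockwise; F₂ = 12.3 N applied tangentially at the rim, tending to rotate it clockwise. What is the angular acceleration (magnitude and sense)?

I = MR² = (13.6)(0.174)² = 0.4118 kg·m².
Taking counterclockwise as positive: τ₁ = +(13.9)(0.174) = +2.419 N·m; τ₂ = −(12.3)(0.174) = −2.140 N·m.
Net torque τ = 0.2784 N·m.
α = τ/I = 0.2784/0.4118 = 0.6761 rad/s².

α ≈ 0.676 rad/s², counterclockwise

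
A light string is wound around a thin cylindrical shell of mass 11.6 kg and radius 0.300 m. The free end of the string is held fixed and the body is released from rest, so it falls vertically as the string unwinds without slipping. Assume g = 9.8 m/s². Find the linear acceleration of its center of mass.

Translation: Mg − T = Ma. Rotation about the center: TR = Iα with I = MR².
With a = αR: T = (I/R²)a = M a, so Mg = (1 + 1.000)Ma.
a = g/(1 + 1.000) = 9.8/2.000 = 4.900 m/s².

a ≈ 4.90 m/s²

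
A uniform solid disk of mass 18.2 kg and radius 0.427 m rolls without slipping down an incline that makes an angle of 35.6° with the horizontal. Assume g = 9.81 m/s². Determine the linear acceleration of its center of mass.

Translation along the incline: Mg sinθ − f = Ma.
Rotation about the center: fR = Iα with I = ½MR². No-slip gives a = αR, so f = (I/R²)a = (1/2)M a.
Substituting: Mg sinθ = (1 + 0.5000)Ma, so a = g sinθ/(1 + 0.5000) = (9.81) sin 35.6° / 1.500 = 3.807 m/s².

a ≈ 3.81 m/s²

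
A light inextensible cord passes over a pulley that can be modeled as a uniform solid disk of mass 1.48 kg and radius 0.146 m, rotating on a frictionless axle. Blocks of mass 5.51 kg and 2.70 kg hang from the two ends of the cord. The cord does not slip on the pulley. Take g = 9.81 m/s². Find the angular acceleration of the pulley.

α ≈ 21.1 rad/s²

I = ½MR² = (1/2)(1.48)(0.146)² = 0.01577 kg·m².
Heavier block: m₁g − T₁ = m₁a. Lighter block: T₂ − m₂g = m₂a.
Pulley: (T₁ − T₂)R = Iα = I(a/R), so T₁ − T₂ = (I/R²)a = (1/2)M_p a = 0.7400·a.
Adding the three: (m₁ − m₂)g = (m₁ + m₂ + 0.7400)a, so a = (5.51 − 2.70)(9.81)/(5.51 + 2.70 + 0.7400) = 3.080 m/s².
α = a/R = 3.080/0.146 = 21.10 rad/s².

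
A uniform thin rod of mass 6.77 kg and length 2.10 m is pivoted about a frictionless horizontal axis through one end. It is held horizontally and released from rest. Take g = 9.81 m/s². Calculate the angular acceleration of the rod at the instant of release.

About the pivot, I = (1/3)ML² = (1/3)(6.77)(2.10)² = 9.952 kg·m².
The weight acts at the center, a distance L/2 = 1.050 m from the pivot; τ = Mg(L/2) = 69.73 N·m.
α = τ/I = 69.73/9.952 = 7.007 rad/s².

α ≈ 7.01 rad/s²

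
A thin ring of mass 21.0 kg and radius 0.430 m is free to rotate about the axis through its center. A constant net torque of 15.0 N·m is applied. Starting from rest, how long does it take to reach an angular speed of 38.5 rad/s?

I = MR² = (21.0)(0.430)² = 3.883 kg·m².
α = τ/I = 15.0/3.883 = 3.863 rad/s².
ω = αt ⇒ t = ω/α = 38.5/3.863 = 9.966 s.

t ≈ 9.97 s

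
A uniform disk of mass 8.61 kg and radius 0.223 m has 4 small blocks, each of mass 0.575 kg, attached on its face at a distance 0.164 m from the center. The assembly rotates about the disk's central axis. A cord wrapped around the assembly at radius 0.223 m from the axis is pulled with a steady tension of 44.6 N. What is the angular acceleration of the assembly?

I_disk = ½MR² = ½(8.61)(0.223)² = 0.2141 kg·m².
I_blocks = 4·m·r² = 4(0.575)(0.164)² = 0.06186 kg·m².
Total I = 0.2759 kg·m².
τ = F r = (44.6)(0.223) = 9.946 N·m.
α = τ/I = 9.946/0.2759 = 36.04 rad/s².

α ≈ 36.0 rad/s²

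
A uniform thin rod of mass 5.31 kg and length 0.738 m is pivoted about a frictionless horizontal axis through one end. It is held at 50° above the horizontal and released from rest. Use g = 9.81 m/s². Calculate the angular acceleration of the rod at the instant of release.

α ≈ 12.8 rad/s²

About the pivot, I = (1/3)ML² = (1/3)(5.31)(0.738)² = 0.9640 kg·m².
The weight acts at the center, a distance L/2 = 0.3690 m from the pivot; τ = Mg(L/2) cos 50° = 12.36 N·m.
α = τ/I = 12.36/0.9640 = 12.82 rad/s².
(Equivalently α = (3g/(2L)) cos 50° = 12.82 rad/s².)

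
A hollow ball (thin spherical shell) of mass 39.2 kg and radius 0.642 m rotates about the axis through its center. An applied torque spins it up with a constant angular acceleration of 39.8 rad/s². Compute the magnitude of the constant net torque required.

τ ≈ 429 N·m

I = (2/3)MR² = (2/3)(39.2)(0.642)² = 10.77 kg·m².
τ = Iα = (10.77)(39.80) = 428.7 N·m.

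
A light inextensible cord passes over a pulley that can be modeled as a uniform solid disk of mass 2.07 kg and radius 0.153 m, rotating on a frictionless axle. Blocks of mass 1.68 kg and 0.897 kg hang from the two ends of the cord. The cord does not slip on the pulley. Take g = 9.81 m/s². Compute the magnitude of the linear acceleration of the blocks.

a ≈ 2.13 m/s²

I = ½MR² = (1/2)(2.07)(0.153)² = 0.02423 kg·m².
Heavier block: m₁g − T₁ = m₁a. Lighter block: T₂ − m₂g = m₂a.
Pulley: (T₁ − T₂)R = Iα = I(a/R), so T₁ − T₂ = (I/R²)a = (1/2)M_p a = 1.035·a.
Adding the three: (m₁ − m₂)g = (m₁ + m₂ + 1.035)a, so a = (1.68 − 0.897)(9.81)/(1.68 + 0.897 + 1.035) = 2.127 m/s².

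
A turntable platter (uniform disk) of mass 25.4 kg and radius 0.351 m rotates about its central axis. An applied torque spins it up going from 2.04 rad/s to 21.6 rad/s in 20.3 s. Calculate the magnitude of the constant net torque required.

I = ½MR² = (1/2)(25.4)(0.351)² = 1.565 kg·m².
α = Δω/Δt = (21.6 − 2.04)/20.3 = 0.9635 rad/s².
τ = Iα = (1.565)(0.9635) = 1.508 N·m.

τ ≈ 1.51 N·m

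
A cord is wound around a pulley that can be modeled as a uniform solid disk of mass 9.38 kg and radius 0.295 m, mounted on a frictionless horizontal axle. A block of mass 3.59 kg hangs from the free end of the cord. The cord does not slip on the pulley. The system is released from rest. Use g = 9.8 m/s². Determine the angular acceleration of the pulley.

α ≈ 14.4 rad/s²

I = ½MR² = (1/2)(9.38)(0.295)² = 0.4081 kg·m².
Block: mg − T = ma. Pulley: TR = Iα. No-slip: a = αR, so T = (I/R²)a = 4.690·a.
Then mg = (m + 4.690)a, so a = (3.59)(9.8)/(3.59 + 4.690) = 4.249 m/s².
α = a/R = 4.249/0.295 = 14.40 rad/s².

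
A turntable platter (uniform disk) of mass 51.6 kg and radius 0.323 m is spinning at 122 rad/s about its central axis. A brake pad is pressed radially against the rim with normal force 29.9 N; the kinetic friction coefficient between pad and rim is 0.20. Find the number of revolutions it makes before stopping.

I = ½MR² = (1/2)(51.6)(0.323)² = 2.692 kg·m².
Friction force f = μN = (0.20)(29.9) = 5.980 N at the rim; torque magnitude τ = fR = 1.932 N·m, opposing ω.
|α| = τ/I = 1.932/2.692 = 0.7176 rad/s² (deceleration).
ω² = ω₀² − 2|α|θ with ω = 0 ⇒ θ = ω₀²/(2|α|) = 10370 rad = 1651 rev.

≈ 1650 revolutions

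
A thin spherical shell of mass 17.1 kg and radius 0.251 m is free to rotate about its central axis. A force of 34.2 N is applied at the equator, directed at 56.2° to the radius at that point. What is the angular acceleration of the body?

I = (2/3)MR² = (2/3)(17.1)(0.251)² = 0.7182 kg·m².
Only the tangential component produces torque: τ = F R sinθ = (34.2)(0.251) sin 56.2° = 7.133 N·m.
Newton's second law for rotation, τ = Iα, gives α = τ/I = 7.133/0.7182 = 9.932 rad/s².

α ≈ 9.93 rad/s²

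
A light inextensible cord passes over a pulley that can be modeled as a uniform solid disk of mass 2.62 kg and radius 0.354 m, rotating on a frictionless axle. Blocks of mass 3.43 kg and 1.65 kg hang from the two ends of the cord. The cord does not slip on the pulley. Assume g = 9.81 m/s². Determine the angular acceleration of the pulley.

α ≈ 7.72 rad/s²

I = ½MR² = (1/2)(2.62)(0.354)² = 0.1642 kg·m².
Heavier block: m₁g − T₁ = m₁a. Lighter block: T₂ − m₂g = m₂a.
Pulley: (T₁ − T₂)R = Iα = I(a/R), so T₁ − T₂ = (I/R²)a = (1/2)M_p a = 1.310·a.
Adding the three: (m₁ − m₂)g = (m₁ + m₂ + 1.310)a, so a = (3.43 − 1.65)(9.81)/(3.43 + 1.65 + 1.310) = 2.733 m/s².
α = a/R = 2.733/0.354 = 7.719 rad/s².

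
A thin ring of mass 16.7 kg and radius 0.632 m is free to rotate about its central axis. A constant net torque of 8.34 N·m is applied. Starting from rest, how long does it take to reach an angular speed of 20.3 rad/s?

I = MR² = (16.7)(0.632)² = 6.670 kg·m².
α = τ/I = 8.34/6.670 = 1.250 rad/s².
ω = αt ⇒ t = ω/α = 20.3/1.250 = 16.24 s.

t ≈ 16.2 s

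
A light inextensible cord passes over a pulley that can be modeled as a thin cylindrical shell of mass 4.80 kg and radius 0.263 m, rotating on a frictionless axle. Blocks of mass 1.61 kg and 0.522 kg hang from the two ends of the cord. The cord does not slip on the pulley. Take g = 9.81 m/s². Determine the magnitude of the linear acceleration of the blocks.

a ≈ 1.54 m/s²

I = MR² = (4.80)(0.263)² = 0.3320 kg·m².
Heavier block: m₁g − T₁ = m₁a. Lighter block: T₂ − m₂g = m₂a.
Pulley: (T₁ − T₂)R = Iα = I(a/R), so T₁ − T₂ = (I/R²)a = 1·M_p a = 4.800·a.
Adding the three: (m₁ − m₂)g = (m₁ + m₂ + 4.800)a, so a = (1.61 − 0.522)(9.81)/(1.61 + 0.522 + 4.800) = 1.540 m/s².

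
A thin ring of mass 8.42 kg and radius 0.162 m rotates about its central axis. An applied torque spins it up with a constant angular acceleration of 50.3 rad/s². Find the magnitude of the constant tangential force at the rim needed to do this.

F ≈ 68.6 N

I = MR² = (8.42)(0.162)² = 0.2210 kg·m².
The required torque is τ = Iα = (0.2210)(50.30) = 11.12 N·m.
A tangential force at the rim gives τ = FR, so F = τ/R = 11.12/0.162 = 68.61 N.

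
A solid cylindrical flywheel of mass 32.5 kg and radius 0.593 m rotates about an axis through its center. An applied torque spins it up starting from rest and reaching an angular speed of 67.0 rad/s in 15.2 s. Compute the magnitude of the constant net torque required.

τ ≈ 25.2 N·m

I = ½MR² = (1/2)(32.5)(0.593)² = 5.714 kg·m².
α = Δω/Δt = (67.0 − 0)/15.2 = 4.408 rad/s².
τ = Iα = (5.714)(4.408) = 25.19 N·m.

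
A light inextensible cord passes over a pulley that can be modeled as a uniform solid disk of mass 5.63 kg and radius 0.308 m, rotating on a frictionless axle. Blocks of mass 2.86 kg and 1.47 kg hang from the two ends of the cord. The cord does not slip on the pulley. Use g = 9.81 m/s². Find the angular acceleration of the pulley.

I = ½MR² = (1/2)(5.63)(0.308)² = 0.2670 kg·m².
Heavier block: m₁g − T₁ = m₁a. Lighter block: T₂ − m₂g = m₂a.
Pulley: (T₁ − T₂)R = Iα = I(a/R), so T₁ − T₂ = (I/R²)a = (1/2)M_p a = 2.815·a.
Adding the three: (m₁ − m₂)g = (m₁ + m₂ + 2.815)a, so a = (2.86 − 1.47)(9.81)/(2.86 + 1.47 + 2.815) = 1.908 m/s².
α = a/R = 1.908/0.308 = 6.196 rad/s².

α ≈ 6.20 rad/s²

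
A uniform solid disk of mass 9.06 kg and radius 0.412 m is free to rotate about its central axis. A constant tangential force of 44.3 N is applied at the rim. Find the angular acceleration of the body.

I = ½MR² = (1/2)(9.06)(0.412)² = 0.7689 kg·m².
τ = F R = (44.3)(0.412) = 18.25 N·m.
From τ = Iα: α = 18.25/0.7689 = 23.74 rad/s².

α ≈ 23.7 rad/s²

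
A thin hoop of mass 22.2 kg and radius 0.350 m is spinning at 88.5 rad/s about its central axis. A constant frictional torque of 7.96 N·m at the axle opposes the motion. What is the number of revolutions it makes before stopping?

≈ 213 revolutions

I = MR² = (22.2)(0.350)² = 2.719 kg·m².
The net torque has magnitude 7.96 N·m, opposing ω.
|α| = τ/I = 7.960/2.719 = 2.927 rad/s² (deceleration).
ω² = ω₀² − 2|α|θ with ω = 0 ⇒ θ = ω₀²/(2|α|) = 1338 rad = 212.9 rev.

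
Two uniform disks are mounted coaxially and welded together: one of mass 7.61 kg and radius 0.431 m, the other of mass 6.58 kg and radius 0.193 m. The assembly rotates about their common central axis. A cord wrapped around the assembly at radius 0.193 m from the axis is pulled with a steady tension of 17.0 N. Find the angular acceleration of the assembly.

α ≈ 3.96 rad/s²

I = ½M₁R₁² + ½M₂R₂² = ½(7.61)(0.431)² + ½(6.58)(0.193)² = 0.8294 kg·m².
τ = F r = (17.0)(0.193) = 3.281 N·m.
α = τ/I = 3.281/0.8294 = 3.956 rad/s².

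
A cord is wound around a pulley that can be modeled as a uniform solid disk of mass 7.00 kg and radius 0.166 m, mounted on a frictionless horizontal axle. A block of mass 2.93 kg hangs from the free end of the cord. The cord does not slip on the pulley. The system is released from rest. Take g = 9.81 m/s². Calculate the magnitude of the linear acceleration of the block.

I = ½MR² = (1/2)(7.00)(0.166)² = 0.09645 kg·m².
Block: mg − T = ma. Pulley: TR = Iα. No-slip: a = αR, so T = (I/R²)a = 3.500·a.
Then mg = (m + 3.500)a, so a = (2.93)(9.81)/(2.93 + 3.500) = 4.470 m/s².

a ≈ 4.47 m/s²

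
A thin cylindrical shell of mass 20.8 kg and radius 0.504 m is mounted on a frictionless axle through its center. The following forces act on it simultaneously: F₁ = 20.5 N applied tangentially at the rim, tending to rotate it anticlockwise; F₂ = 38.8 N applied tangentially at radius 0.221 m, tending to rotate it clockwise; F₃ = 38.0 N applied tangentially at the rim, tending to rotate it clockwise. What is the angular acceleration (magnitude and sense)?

α ≈ 3.29 rad/s², clockwise

I = MR² = (20.8)(0.504)² = 5.284 kg·m².
Taking anticlockwise as positive: τ₁ = +(20.5)(0.504) = +10.33 N·m; τ₂ = −(38.8)(0.221) = −8.575 N·m; τ₃ = −(38.0)(0.504) = −19.15 N·m.
Net torque τ = -17.39 N·m.
α = τ/I = -17.39/5.284 = -3.292 rad/s².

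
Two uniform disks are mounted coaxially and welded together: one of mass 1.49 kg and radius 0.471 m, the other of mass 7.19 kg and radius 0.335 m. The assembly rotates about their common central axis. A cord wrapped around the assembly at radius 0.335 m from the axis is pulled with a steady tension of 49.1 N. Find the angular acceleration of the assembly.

I = ½M₁R₁² + ½M₂R₂² = ½(1.49)(0.471)² + ½(7.19)(0.335)² = 0.5687 kg·m².
τ = F r = (49.1)(0.335) = 16.45 N·m.
α = τ/I = 16.45/0.5687 = 28.92 rad/s².

α ≈ 28.9 rad/s²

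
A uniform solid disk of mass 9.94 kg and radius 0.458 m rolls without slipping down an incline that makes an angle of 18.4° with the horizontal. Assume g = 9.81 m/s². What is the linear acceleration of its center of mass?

Translation along the incline: Mg sinθ − f = Ma.
Rotation about the center: fR = Iα with I = ½MR². No-slip gives a = αR, so f = (I/R²)a = (1/2)M a.
Substituting: Mg sinθ = (1 + 0.5000)Ma, so a = g sinθ/(1 + 0.5000) = (9.81) sin 18.4° / 1.500 = 2.064 m/s².

a ≈ 2.06 m/s²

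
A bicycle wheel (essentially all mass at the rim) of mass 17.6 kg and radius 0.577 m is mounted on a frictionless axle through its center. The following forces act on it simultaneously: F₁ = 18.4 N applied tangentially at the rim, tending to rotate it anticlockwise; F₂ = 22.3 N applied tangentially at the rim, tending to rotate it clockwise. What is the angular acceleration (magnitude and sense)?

α ≈ 0.384 rad/s², clockwise

I = MR² = (17.6)(0.577)² = 5.860 kg·m².
Taking anticlockwise as positive: τ₁ = +(18.4)(0.577) = +10.62 N·m; τ₂ = −(22.3)(0.577) = −12.87 N·m.
Net torque τ = -2.250 N·m.
α = τ/I = -2.250/5.860 = -0.3840 rad/s².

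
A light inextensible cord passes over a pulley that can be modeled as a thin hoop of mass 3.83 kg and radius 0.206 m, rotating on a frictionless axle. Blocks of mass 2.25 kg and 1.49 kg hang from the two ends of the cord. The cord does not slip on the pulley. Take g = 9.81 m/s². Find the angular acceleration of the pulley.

I = MR² = (3.83)(0.206)² = 0.1625 kg·m².
Heavier block: m₁g − T₁ = m₁a. Lighter block: T₂ − m₂g = m₂a.
Pulley: (T₁ − T₂)R = Iα = I(a/R), so T₁ − T₂ = (I/R²)a = 1·M_p a = 3.830·a.
Adding the three: (m₁ − m₂)g = (m₁ + m₂ + 3.830)a, so a = (2.25 − 1.49)(9.81)/(2.25 + 1.49 + 3.830) = 0.9849 m/s².
α = a/R = 0.9849/0.206 = 4.781 rad/s².

α ≈ 4.78 rad/s²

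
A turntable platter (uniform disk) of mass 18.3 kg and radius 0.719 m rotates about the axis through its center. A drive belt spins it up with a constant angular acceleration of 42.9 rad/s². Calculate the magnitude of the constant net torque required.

I = ½MR² = (1/2)(18.3)(0.719)² = 4.730 kg·m².
τ = Iα = (4.730)(42.90) = 202.9 N·m.

τ ≈ 203 N·m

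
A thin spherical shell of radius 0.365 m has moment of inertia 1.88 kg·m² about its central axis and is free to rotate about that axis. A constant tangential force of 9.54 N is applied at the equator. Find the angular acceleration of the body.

τ = F R = (9.54)(0.365) = 3.482 N·m.
From τ = Iα: α = 3.482/1.880 = 1.852 rad/s².

α ≈ 1.85 rad/s²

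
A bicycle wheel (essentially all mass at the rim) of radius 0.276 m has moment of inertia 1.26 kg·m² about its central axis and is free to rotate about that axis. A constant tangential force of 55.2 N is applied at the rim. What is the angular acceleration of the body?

α ≈ 12.1 rad/s²

τ = F R = (55.2)(0.276) = 15.24 N·m.
From τ = Iα: α = 15.24/1.260 = 12.09 rad/s².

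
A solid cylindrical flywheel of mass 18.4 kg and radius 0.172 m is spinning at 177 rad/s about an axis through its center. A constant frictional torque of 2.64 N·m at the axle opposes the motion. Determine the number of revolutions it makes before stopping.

≈ 257 revolutions

I = ½MR² = (1/2)(18.4)(0.172)² = 0.2722 kg·m².
The net torque has magnitude 2.64 N·m, opposing ω.
|α| = τ/I = 2.640/0.2722 = 9.700 rad/s² (deceleration).
ω² = ω₀² − 2|α|θ with ω = 0 ⇒ θ = ω₀²/(2|α|) = 1615 rad = 257.0 rev.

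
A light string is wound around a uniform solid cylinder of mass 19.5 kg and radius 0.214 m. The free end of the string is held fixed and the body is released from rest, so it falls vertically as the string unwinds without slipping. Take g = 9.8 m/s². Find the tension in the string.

T ≈ 63.7 N

Translation: Mg − T = Ma. Rotation about the center: TR = Iα with I = ½MR².
With a = αR: T = (I/R²)a = (1/2)M a, so Mg = (1 + 0.5000)Ma.
a = g/(1 + 0.5000) = 9.8/1.500 = 6.533 m/s².
T = 0.5000·M·a = (0.5000)(19.5)(6.533) = 63.70 N.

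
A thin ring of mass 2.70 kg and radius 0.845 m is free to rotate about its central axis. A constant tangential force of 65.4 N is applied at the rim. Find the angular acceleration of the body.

α ≈ 28.7 rad/s²

I = MR² = (2.70)(0.845)² = 1.928 kg·m².
τ = F R = (65.4)(0.845) = 55.26 N·m.
From τ = Iα: α = 55.26/1.928 = 28.67 rad/s².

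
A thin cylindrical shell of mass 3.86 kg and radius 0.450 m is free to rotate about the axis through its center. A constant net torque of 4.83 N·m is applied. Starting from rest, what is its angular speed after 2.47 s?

ω ≈ 15.3 rad/s

I = MR² = (3.86)(0.450)² = 0.7816 kg·m².
α = τ/I = 4.83/0.7816 = 6.179 rad/s².
ω = ω₀ + αt = 0 + (6.179)(2.47) = 15.26 rad/s.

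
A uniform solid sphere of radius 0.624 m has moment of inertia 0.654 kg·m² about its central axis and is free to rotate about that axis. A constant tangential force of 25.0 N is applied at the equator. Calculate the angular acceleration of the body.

α ≈ 23.9 rad/s²

τ = F R = (25.0)(0.624) = 15.60 N·m.
Newton's second law for rotation, τ = Iα, gives α = τ/I = 15.60/0.6540 = 23.85 rad/s².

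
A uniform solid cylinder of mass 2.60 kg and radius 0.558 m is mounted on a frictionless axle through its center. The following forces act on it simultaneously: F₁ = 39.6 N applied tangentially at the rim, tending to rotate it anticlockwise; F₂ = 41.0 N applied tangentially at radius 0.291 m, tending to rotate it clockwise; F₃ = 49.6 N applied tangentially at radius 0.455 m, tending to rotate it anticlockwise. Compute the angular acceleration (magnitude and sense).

I = ½MR² = (1/2)(2.60)(0.558)² = 0.4048 kg·m².
Taking anticlockwise as positive: τ₁ = +(39.6)(0.558) = +22.10 N·m; τ₂ = −(41.0)(0.291) = −11.93 N·m; τ₃ = +(49.6)(0.455) = +22.57 N·m.
Net torque τ = 32.73 N·m.
α = τ/I = 32.73/0.4048 = 80.87 rad/s².

α ≈ 80.9 rad/s², anticlockwise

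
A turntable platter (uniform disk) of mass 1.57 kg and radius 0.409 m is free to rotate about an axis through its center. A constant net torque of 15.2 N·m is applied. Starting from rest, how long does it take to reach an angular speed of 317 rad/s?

t ≈ 2.74 s

I = ½MR² = (1/2)(1.57)(0.409)² = 0.1313 kg·m².
α = τ/I = 15.2/0.1313 = 115.8 rad/s².
ω = αt ⇒ t = ω/α = 317/115.8 = 2.739 s.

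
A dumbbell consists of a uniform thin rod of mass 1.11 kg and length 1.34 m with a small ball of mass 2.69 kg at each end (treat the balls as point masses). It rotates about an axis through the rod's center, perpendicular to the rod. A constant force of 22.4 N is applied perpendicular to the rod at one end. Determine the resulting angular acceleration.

I_rod = (1/12)ML² = (1/12)(1.11)(1.34)² = 0.1661 kg·m².
I_balls = 2·m·(L/2)² = 2(2.69)(0.6700)² = 2.415 kg·m².
Total I = 2.581 kg·m².
τ = F·(L/2) = (22.4)(0.670) = 15.01 N·m.
α = τ/I = 15.01/2.581 = 5.814 rad/s².

α ≈ 5.81 rad/s²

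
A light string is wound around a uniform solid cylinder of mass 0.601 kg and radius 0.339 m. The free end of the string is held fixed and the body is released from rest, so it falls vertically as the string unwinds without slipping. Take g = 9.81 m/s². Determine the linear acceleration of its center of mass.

a ≈ 6.54 m/s²

Translation: Mg − T = Ma. Rotation about the center: TR = Iα with I = ½MR².
With a = αR: T = (I/R²)a = (1/2)M a, so Mg = (1 + 0.5000)Ma.
a = g/(1 + 0.5000) = 9.81/1.500 = 6.540 m/s².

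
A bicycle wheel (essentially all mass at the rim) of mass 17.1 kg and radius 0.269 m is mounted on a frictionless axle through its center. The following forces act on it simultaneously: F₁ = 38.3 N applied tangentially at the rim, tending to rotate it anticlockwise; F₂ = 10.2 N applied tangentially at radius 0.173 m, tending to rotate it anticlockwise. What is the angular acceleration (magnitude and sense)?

α ≈ 9.75 rad/s², anticlockwise

I = MR² = (17.1)(0.269)² = 1.237 kg·m².
Taking anticlockwise as positive: τ₁ = +(38.3)(0.269) = +10.30 N·m; τ₂ = +(10.2)(0.173) = +1.765 N·m.
Net torque τ = 12.07 N·m.
α = τ/I = 12.07/1.237 = 9.752 rad/s².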